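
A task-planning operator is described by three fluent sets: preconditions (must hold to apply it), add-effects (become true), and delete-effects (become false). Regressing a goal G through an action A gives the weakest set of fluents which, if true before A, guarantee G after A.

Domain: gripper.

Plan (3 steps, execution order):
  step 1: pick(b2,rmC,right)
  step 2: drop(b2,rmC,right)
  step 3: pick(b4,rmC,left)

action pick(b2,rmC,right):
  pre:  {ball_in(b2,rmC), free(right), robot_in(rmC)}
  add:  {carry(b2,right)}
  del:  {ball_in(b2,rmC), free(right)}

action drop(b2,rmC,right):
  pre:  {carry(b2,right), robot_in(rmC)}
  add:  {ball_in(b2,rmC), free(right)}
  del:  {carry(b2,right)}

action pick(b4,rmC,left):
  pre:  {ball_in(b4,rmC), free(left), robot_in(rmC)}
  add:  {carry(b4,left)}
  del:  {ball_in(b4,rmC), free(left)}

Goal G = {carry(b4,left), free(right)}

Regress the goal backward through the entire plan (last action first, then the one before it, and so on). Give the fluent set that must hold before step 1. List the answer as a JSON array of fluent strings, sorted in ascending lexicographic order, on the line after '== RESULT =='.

Work backward from the goal:
  through step 3 (pick(b4,rmC,left)): drop {carry(b4,left)}, keep {free(right)}, require {ball_in(b4,rmC), free(left), robot_in(rmC)}
    → {ball_in(b4,rmC), free(left), free(right), robot_in(rmC)}
  through step 2 (drop(b2,rmC,right)): drop {free(right)}, keep {ball_in(b4,rmC), free(left), robot_in(rmC)}, require {carry(b2,right), robot_in(rmC)}
    → {ball_in(b4,rmC), carry(b2,right), free(left), robot_in(rmC)}
  through step 1 (pick(b2,rmC,right)): drop {carry(b2,right)}, keep {ball_in(b4,rmC), free(left), robot_in(rmC)}, require {ball_in(b2,rmC), free(right), robot_in(rmC)}
    → {ball_in(b2,rmC), ball_in(b4,rmC), free(left), free(right), robot_in(rmC)}

== RESULT ==
["ball_in(b2,rmC)", "ball_in(b4,rmC)", "free(left)", "free(right)", "robot_in(rmC)"]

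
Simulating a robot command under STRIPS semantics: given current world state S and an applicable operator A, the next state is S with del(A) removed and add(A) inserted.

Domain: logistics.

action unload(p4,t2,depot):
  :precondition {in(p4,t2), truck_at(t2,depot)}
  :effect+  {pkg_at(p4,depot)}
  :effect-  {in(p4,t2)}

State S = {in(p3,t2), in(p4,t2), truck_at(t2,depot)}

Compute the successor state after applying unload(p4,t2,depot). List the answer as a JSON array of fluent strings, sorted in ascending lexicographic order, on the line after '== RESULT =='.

Compute (S \ del) ∪ add:
  pre ⊆ S: {in(p4,t2), truck_at(t2,depot)} ⊆ S  — applicable
  S \ del = {in(p3,t2), truck_at(t2,depot)}
  ∪ add   = {in(p3,t2), pkg_at(p4,depot), truck_at(t2,depot)}

== RESULT ==
["in(p3,t2)", "pkg_at(p4,depot)", "truck_at(t2,depot)"]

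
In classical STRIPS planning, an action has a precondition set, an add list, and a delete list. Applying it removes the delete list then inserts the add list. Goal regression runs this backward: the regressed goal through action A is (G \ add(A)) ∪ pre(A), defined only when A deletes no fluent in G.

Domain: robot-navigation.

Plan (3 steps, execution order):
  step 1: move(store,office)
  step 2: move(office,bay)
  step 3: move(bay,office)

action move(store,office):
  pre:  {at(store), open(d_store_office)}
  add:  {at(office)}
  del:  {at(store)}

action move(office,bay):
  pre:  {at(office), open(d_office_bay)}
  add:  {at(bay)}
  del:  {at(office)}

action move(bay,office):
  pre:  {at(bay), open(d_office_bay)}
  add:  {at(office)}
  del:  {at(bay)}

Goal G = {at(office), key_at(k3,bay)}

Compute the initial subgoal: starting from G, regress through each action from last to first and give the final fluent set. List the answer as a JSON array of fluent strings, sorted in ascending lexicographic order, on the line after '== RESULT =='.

Regress step by step:
  through step 3 (move(bay,office)): drop {at(office)}, keep {key_at(k3,bay)}, require {at(bay), open(d_office_bay)}
    → {at(bay), key_at(k3,bay), open(d_office_bay)}
  through step 2 (move(office,bay)): drop {at(bay)}, keep {key_at(k3,bay), open(d_office_bay)}, require {at(office), open(d_office_bay)}
    → {at(office), key_at(k3,bay), open(d_office_bay)}
  through step 1 (move(store,office)): drop {at(office)}, keep {key_at(k3,bay), open(d_office_bay)}, require {at(store), open(d_store_office)}
    → {at(store), key_at(k3,bay), open(d_office_bay), open(d_store_office)}

== RESULT ==
["at(store)", "key_at(k3,bay)", "open(d_office_bay)", "open(d_store_office)"]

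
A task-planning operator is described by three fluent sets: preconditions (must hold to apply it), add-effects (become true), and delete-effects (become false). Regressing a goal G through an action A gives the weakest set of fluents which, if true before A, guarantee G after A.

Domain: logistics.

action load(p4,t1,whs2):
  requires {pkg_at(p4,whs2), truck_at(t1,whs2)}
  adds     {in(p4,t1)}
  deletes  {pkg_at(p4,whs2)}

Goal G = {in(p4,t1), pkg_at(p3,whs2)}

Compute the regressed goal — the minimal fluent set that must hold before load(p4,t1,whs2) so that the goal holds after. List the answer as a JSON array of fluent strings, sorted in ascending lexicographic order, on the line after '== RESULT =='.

Compute (G \ add) ∪ pre:
  G ∩ del = {}  (empty — regression defined)
  G \ add = {in(p4,t1), pkg_at(p3,whs2)} \ {in(p4,t1)} = {pkg_at(p3,whs2)}
  ∪ pre   = {pkg_at(p3,whs2)} ∪ {pkg_at(p4,whs2), truck_at(t1,whs2)}
          = {pkg_at(p3,whs2), pkg_at(p4,whs2), truck_at(t1,whs2)}

== RESULT ==
["pkg_at(p3,whs2)", "pkg_at(p4,whs2)", "truck_at(t1,whs2)"]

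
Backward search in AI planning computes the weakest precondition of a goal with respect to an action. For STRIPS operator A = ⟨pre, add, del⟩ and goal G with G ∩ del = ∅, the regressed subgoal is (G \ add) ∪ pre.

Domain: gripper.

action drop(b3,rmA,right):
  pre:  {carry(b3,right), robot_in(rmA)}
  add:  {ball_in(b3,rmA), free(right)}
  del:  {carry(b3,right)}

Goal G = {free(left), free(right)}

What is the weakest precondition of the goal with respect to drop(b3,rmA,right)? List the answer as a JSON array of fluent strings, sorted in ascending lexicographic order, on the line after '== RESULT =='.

Regress:
  G ∩ del = {}  (empty — regression defined)
  G \ add = {free(left), free(right)} \ {ball_in(b3,rmA), free(right)} = {free(left)}
  ∪ pre   = {free(left)} ∪ {carry(b3,right), robot_in(rmA)}
          = {carry(b3,right), free(left), robot_in(rmA)}

== RESULT ==
["carry(b3,right)", "free(left)", "robot_in(rmA)"]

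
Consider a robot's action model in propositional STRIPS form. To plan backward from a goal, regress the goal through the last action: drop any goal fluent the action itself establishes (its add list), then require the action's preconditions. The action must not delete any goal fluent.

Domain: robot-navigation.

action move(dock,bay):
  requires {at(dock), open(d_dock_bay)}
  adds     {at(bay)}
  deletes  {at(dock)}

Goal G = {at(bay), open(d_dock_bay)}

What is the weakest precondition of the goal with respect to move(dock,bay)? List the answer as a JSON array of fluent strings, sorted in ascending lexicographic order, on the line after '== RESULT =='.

Regress:
  G ∩ del = {}  (empty — regression defined)
  G \ add = {at(bay), open(d_dock_bay)} \ {at(bay)} = {open(d_dock_bay)}
  ∪ pre   = {open(d_dock_bay)} ∪ {at(dock), open(d_dock_bay)}
          = {at(dock), open(d_dock_bay)}

== RESULT ==
["at(dock)", "open(d_dock_bay)"]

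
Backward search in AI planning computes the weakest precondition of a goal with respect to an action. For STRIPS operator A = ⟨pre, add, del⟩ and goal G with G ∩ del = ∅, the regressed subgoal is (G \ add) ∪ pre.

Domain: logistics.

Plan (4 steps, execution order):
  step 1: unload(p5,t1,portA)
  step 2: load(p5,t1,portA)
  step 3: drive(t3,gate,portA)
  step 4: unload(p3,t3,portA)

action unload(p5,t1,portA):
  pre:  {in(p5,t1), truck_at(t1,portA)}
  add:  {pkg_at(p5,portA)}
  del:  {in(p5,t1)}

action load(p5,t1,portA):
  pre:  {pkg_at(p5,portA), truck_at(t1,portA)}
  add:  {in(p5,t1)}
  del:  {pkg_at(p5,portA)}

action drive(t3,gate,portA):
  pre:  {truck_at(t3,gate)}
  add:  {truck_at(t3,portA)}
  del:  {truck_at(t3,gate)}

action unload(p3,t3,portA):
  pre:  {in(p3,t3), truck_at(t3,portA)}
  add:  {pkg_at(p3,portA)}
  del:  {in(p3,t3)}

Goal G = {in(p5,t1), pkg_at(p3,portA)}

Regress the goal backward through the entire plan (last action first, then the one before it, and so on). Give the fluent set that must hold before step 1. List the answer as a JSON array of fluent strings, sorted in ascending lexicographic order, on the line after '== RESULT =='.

Work backward from the goal:
  through step 4 (unload(p3,t3,portA)): drop {pkg_at(p3,portA)}, keep {in(p5,t1)}, require {in(p3,t3), truck_at(t3,portA)}
    → {in(p3,t3), in(p5,t1), truck_at(t3,portA)}
  through step 3 (drive(t3,gate,portA)): drop {truck_at(t3,portA)}, keep {in(p3,t3), in(p5,t1)}, require {truck_at(t3,gate)}
    → {in(p3,t3), in(p5,t1), truck_at(t3,gate)}
  through step 2 (load(p5,t1,portA)): drop {in(p5,t1)}, keep {in(p3,t3), truck_at(t3,gate)}, require {pkg_at(p5,portA), truck_at(t1,portA)}
    → {in(p3,t3), pkg_at(p5,portA), truck_at(t1,portA), truck_at(t3,gate)}
  through step 1 (unload(p5,t1,portA)): drop {pkg_at(p5,portA)}, keep {in(p3,t3), truck_at(t1,portA), truck_at(t3,gate)}, require {in(p5,t1), truck_at(t1,portA)}
    → {in(p3,t3), in(p5,t1), truck_at(t1,portA), truck_at(t3,gate)}

== RESULT ==
["in(p3,t3)", "in(p5,t1)", "truck_at(t1,portA)", "truck_at(t3,gate)"]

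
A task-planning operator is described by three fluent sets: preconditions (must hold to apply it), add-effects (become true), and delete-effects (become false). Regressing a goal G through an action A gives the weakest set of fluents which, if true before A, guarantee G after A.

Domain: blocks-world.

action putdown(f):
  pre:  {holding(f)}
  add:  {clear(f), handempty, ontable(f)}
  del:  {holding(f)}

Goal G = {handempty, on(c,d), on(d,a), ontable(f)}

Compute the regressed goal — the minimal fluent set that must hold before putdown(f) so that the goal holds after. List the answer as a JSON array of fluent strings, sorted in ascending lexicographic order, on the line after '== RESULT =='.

Regress:
  G ∩ del = {}  (empty — regression defined)
  G \ add = {handempty, on(c,d), on(d,a), ontable(f)} \ {clear(f), handempty, ontable(f)} = {on(c,d), on(d,a)}
  ∪ pre   = {on(c,d), on(d,a)} ∪ {holding(f)}
          = {holding(f), on(c,d), on(d,a)}

== RESULT ==
["holding(f)", "on(c,d)", "on(d,a)"]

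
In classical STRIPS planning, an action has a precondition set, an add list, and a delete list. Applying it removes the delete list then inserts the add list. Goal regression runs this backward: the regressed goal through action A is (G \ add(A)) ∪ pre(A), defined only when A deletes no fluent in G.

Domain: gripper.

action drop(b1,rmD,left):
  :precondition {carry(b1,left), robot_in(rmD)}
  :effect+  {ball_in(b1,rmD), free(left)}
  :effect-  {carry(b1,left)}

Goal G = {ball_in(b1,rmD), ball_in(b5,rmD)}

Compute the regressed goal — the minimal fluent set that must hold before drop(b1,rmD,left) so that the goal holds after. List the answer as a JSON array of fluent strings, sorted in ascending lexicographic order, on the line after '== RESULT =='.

Compute (G \ add) ∪ pre:
  G ∩ del = {}  (empty — regression defined)
  G \ add = {ball_in(b1,rmD), ball_in(b5,rmD)} \ {ball_in(b1,rmD), free(left)} = {ball_in(b5,rmD)}
  ∪ pre   = {ball_in(b5,rmD)} ∪ {carry(b1,left), robot_in(rmD)}
          = {ball_in(b5,rmD), carry(b1,left), robot_in(rmD)}

== RESULT ==
["ball_in(b5,rmD)", "carry(b1,left)", "robot_in(rmD)"]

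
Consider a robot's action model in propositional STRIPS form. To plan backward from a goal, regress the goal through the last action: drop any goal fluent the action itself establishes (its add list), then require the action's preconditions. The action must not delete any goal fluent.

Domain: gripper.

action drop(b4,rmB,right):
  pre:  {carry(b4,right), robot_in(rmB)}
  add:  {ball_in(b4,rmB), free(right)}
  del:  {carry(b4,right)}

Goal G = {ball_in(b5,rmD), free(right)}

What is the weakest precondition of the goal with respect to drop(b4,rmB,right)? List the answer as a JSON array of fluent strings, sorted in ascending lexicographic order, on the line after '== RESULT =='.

Regress:
  G ∩ del = {}  (empty — regression defined)
  G \ add = {ball_in(b5,rmD), free(right)} \ {ball_in(b4,rmB), free(right)} = {ball_in(b5,rmD)}
  ∪ pre   = {ball_in(b5,rmD)} ∪ {carry(b4,right), robot_in(rmB)}
          = {ball_in(b5,rmD), carry(b4,right), robot_in(rmB)}

== RESULT ==
["ball_in(b5,rmD)", "carry(b4,right)", "robot_in(rmB)"]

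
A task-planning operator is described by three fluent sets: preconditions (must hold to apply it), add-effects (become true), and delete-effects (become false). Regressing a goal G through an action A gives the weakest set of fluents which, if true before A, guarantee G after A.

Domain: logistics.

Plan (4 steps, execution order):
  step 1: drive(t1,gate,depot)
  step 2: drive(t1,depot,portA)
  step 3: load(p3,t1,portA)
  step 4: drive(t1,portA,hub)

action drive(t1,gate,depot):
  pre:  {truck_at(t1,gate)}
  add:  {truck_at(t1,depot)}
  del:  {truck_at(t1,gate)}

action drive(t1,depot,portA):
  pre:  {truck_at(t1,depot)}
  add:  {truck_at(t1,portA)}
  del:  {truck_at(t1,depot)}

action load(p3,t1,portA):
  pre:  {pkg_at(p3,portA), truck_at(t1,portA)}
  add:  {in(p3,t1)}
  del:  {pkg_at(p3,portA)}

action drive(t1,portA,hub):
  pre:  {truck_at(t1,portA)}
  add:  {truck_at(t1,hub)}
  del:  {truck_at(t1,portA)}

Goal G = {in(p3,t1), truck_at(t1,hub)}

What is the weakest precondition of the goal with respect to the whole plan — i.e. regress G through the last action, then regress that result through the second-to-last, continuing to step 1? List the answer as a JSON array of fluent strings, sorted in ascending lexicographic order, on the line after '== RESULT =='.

Work backward from the goal:
  through step 4 (drive(t1,portA,hub)): drop {truck_at(t1,hub)}, keep {in(p3,t1)}, require {truck_at(t1,portA)}
    → {in(p3,t1), truck_at(t1,portA)}
  through step 3 (load(p3,t1,portA)): drop {in(p3,t1)}, keep {truck_at(t1,portA)}, require {pkg_at(p3,portA), truck_at(t1,portA)}
    → {pkg_at(p3,portA), truck_at(t1,portA)}
  through step 2 (drive(t1,depot,portA)): drop {truck_at(t1,portA)}, keep {pkg_at(p3,portA)}, require {truck_at(t1,depot)}
    → {pkg_at(p3,portA), truck_at(t1,depot)}
  through step 1 (drive(t1,gate,depot)): drop {truck_at(t1,depot)}, keep {pkg_at(p3,portA)}, require {truck_at(t1,gate)}
    → {pkg_at(p3,portA), truck_at(t1,gate)}

== RESULT ==
["pkg_at(p3,portA)", "truck_at(t1,gate)"]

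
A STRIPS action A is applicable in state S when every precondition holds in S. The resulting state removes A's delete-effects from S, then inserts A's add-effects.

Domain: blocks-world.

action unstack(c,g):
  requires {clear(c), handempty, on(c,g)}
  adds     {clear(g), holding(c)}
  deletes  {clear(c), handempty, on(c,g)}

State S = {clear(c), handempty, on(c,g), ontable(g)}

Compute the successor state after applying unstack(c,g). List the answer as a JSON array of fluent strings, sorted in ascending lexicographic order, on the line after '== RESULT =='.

Compute (S \ del) ∪ add:
  pre ⊆ S: {clear(c), handempty, on(c,g)} ⊆ S  — applicable
  S \ del = {ontable(g)}
  ∪ add   = {clear(g), holding(c), ontable(g)}

== RESULT ==
["clear(g)", "holding(c)", "ontable(g)"]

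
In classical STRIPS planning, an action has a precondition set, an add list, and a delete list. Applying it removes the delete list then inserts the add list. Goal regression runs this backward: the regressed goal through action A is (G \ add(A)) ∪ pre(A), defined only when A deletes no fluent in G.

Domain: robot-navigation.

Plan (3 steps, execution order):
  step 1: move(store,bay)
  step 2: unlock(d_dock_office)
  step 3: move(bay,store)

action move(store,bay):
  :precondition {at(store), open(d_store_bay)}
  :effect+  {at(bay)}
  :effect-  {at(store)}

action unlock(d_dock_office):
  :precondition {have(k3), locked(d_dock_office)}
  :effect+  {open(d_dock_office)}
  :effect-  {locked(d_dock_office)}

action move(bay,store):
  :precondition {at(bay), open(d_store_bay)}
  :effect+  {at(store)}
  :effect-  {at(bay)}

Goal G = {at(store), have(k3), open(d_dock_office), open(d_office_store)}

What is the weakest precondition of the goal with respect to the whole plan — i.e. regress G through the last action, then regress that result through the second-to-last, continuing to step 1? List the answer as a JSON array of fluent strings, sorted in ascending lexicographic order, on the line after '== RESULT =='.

Work backward from the goal:
  through step 3 (move(bay,store)): drop {at(store)}, keep {have(k3), open(d_dock_office), open(d_office_store)}, require {at(bay), open(d_store_bay)}
    → {at(bay), have(k3), open(d_dock_office), open(d_office_store), open(d_store_bay)}
  through step 2 (unlock(d_dock_office)): drop {open(d_dock_office)}, keep {at(bay), have(k3), open(d_office_store), open(d_store_bay)}, require {have(k3), locked(d_dock_office)}
    → {at(bay), have(k3), locked(d_dock_office), open(d_office_store), open(d_store_bay)}
  through step 1 (move(store,bay)): drop {at(bay)}, keep {have(k3), locked(d_dock_office), open(d_office_store), open(d_store_bay)}, require {at(store), open(d_store_bay)}
    → {at(store), have(k3), locked(d_dock_office), open(d_office_store), open(d_store_bay)}

== RESULT ==
["at(store)", "have(k3)", "locked(d_dock_office)", "open(d_office_store)", "open(d_store_bay)"]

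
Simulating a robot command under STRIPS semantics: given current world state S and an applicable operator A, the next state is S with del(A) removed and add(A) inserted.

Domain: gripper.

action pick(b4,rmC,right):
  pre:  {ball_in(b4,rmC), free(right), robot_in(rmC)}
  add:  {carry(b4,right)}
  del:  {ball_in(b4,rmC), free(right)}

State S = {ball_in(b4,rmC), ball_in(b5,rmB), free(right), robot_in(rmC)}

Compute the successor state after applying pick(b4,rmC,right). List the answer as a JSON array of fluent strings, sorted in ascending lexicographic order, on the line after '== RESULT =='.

Progress:
  pre ⊆ S: {ball_in(b4,rmC), free(right), robot_in(rmC)} ⊆ S  — applicable
  S \ del = {ball_in(b5,rmB), robot_in(rmC)}
  ∪ add   = {ball_in(b5,rmB), carry(b4,right), robot_in(rmC)}

== RESULT ==
["ball_in(b5,rmB)", "carry(b4,right)", "robot_in(rmC)"]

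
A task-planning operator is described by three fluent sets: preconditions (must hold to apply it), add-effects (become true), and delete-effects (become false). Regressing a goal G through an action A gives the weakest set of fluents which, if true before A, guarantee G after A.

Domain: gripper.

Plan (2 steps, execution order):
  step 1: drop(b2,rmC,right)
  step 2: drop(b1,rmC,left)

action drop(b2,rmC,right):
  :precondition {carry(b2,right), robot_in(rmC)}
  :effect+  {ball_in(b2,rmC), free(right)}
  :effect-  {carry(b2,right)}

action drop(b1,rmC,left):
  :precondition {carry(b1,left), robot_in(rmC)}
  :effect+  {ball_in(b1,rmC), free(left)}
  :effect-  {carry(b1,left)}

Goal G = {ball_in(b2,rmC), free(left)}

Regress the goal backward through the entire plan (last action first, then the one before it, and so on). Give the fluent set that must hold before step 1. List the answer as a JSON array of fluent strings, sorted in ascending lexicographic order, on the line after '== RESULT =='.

Work backward from the goal:
  through step 2 (drop(b1,rmC,left)): drop {free(left)}, keep {ball_in(b2,rmC)}, require {carry(b1,left), robot_in(rmC)}
    → {ball_in(b2,rmC), carry(b1,left), robot_in(rmC)}
  through step 1 (drop(b2,rmC,right)): drop {ball_in(b2,rmC)}, keep {carry(b1,left), robot_in(rmC)}, require {carry(b2,right), robot_in(rmC)}
    → {carry(b1,left), carry(b2,right), robot_in(rmC)}

== RESULT ==
["carry(b1,left)", "carry(b2,right)", "robot_in(rmC)"]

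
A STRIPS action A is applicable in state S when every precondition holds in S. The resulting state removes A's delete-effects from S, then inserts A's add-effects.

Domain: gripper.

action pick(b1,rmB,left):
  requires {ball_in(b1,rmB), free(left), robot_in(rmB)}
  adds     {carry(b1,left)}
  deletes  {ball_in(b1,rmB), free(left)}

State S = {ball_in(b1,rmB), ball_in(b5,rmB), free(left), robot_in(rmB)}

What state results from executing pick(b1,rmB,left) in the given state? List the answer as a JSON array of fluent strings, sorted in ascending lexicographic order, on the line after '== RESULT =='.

Compute (S \ del) ∪ add:
  pre ⊆ S: {ball_in(b1,rmB), free(left), robot_in(rmB)} ⊆ S  — applicable
  S \ del = {ball_in(b5,rmB), robot_in(rmB)}
  ∪ add   = {ball_in(b5,rmB), carry(b1,left), robot_in(rmB)}

== RESULT ==
["ball_in(b5,rmB)", "carry(b1,left)", "robot_in(rmB)"]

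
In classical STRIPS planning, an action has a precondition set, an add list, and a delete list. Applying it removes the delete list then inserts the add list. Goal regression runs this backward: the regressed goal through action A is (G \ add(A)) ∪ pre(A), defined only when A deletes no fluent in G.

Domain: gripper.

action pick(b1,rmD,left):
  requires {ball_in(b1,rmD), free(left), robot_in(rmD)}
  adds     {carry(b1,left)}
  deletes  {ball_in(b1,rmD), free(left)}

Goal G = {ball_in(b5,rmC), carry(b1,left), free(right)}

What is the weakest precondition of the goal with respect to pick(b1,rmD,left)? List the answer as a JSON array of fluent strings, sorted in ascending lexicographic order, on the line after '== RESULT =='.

Regress:
  G ∩ del = {}  (empty — regression defined)
  G \ add = {ball_in(b5,rmC), carry(b1,left), free(right)} \ {carry(b1,left)} = {ball_in(b5,rmC), free(right)}
  ∪ pre   = {ball_in(b5,rmC), free(right)} ∪ {ball_in(b1,rmD), free(left), robot_in(rmD)}
          = {ball_in(b1,rmD), ball_in(b5,rmC), free(left), free(right), robot_in(rmD)}

== RESULT ==
["ball_in(b1,rmD)", "ball_in(b5,rmC)", "free(left)", "free(right)", "robot_in(rmD)"]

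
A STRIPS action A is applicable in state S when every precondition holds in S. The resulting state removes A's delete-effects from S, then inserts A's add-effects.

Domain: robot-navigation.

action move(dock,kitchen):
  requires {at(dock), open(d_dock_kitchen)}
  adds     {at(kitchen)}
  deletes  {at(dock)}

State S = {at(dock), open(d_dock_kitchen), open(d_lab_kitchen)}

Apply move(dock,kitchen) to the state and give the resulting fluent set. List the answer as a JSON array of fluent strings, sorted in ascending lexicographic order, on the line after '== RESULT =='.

Compute (S \ del) ∪ add:
  pre ⊆ S: {at(dock), open(d_dock_kitchen)} ⊆ S  — applicable
  S \ del = {open(d_dock_kitchen), open(d_lab_kitchen)}
  ∪ add   = {at(kitchen), open(d_dock_kitchen), open(d_lab_kitchen)}

== RESULT ==
["at(kitchen)", "open(d_dock_kitchen)", "open(d_lab_kitchen)"]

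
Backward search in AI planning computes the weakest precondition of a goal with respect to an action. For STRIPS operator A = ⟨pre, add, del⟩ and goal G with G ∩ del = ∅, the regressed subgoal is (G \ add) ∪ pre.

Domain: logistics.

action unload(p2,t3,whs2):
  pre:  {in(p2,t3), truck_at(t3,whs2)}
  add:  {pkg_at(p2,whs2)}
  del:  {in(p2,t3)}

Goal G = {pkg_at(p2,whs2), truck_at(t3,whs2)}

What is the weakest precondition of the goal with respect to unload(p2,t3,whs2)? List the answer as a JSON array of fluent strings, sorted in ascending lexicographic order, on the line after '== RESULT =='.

Compute (G \ add) ∪ pre:
  G ∩ del = {}  (empty — regression defined)
  G \ add = {pkg_at(p2,whs2), truck_at(t3,whs2)} \ {pkg_at(p2,whs2)} = {truck_at(t3,whs2)}
  ∪ pre   = {truck_at(t3,whs2)} ∪ {in(p2,t3), truck_at(t3,whs2)}
          = {in(p2,t3), truck_at(t3,whs2)}

== RESULT ==
["in(p2,t3)", "truck_at(t3,whs2)"]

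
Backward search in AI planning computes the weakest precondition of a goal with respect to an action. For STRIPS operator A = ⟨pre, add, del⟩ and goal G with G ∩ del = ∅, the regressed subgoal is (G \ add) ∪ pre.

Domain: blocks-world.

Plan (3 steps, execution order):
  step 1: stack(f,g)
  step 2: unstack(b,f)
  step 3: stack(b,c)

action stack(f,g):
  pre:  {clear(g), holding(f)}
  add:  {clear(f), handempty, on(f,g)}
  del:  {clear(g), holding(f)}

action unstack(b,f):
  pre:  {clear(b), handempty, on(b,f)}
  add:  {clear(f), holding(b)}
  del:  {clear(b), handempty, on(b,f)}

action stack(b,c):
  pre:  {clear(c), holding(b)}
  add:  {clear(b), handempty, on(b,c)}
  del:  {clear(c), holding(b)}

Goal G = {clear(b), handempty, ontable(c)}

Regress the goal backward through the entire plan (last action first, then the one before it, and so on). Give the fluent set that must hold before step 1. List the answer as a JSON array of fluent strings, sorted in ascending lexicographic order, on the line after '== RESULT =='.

Regress step by step:
  through step 3 (stack(b,c)): drop {clear(b), handempty}, keep {ontable(c)}, require {clear(c), holding(b)}
    → {clear(c), holding(b), ontable(c)}
  through step 2 (unstack(b,f)): drop {holding(b)}, keep {clear(c), ontable(c)}, require {clear(b), handempty, on(b,f)}
    → {clear(b), clear(c), handempty, on(b,f), ontable(c)}
  through step 1 (stack(f,g)): drop {handempty}, keep {clear(b), clear(c), on(b,f), ontable(c)}, require {clear(g), holding(f)}
    → {clear(b), clear(c), clear(g), holding(f), on(b,f), ontable(c)}

== RESULT ==
["clear(b)", "clear(c)", "clear(g)", "holding(f)", "on(b,f)", "ontable(c)"]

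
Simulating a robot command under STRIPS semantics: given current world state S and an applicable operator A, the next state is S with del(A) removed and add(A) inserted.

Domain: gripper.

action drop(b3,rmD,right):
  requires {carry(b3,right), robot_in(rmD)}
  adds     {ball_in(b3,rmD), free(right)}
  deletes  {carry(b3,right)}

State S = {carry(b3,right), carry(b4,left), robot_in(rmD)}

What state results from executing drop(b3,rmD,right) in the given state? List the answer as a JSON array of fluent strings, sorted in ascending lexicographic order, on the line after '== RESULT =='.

Compute (S \ del) ∪ add:
  pre ⊆ S: {carry(b3,right), robot_in(rmD)} ⊆ S  — applicable
  S \ del = {carry(b4,left), robot_in(rmD)}
  ∪ add   = {ball_in(b3,rmD), carry(b4,left), free(right), robot_in(rmD)}

== RESULT ==
["ball_in(b3,rmD)", "carry(b4,left)", "free(right)", "robot_in(rmD)"]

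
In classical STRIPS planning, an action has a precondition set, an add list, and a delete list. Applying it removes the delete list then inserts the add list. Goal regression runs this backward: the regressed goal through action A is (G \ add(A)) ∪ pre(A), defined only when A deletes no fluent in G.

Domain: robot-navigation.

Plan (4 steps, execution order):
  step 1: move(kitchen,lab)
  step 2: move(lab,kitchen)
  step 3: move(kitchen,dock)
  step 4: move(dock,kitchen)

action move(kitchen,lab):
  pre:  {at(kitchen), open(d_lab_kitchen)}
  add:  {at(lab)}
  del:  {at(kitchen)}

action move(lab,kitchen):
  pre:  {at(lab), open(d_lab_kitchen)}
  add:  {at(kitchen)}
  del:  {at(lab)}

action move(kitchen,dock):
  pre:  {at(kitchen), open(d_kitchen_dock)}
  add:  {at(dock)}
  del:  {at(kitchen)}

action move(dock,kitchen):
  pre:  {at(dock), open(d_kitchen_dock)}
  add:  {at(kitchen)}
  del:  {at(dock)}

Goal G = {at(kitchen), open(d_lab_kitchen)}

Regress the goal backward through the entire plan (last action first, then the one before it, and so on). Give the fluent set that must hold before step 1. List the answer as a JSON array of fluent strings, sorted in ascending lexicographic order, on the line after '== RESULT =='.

Regress step by step:
  through step 4 (move(dock,kitchen)): drop {at(kitchen)}, keep {open(d_lab_kitchen)}, require {at(dock), open(d_kitchen_dock)}
    → {at(dock), open(d_kitchen_dock), open(d_lab_kitchen)}
  through step 3 (move(kitchen,dock)): drop {at(dock)}, keep {open(d_kitchen_dock), open(d_lab_kitchen)}, require {at(kitchen), open(d_kitchen_dock)}
    → {at(kitchen), open(d_kitchen_dock), open(d_lab_kitchen)}
  through step 2 (move(lab,kitchen)): drop {at(kitchen)}, keep {open(d_kitchen_dock), open(d_lab_kitchen)}, require {at(lab), open(d_lab_kitchen)}
    → {at(lab), open(d_kitchen_dock), open(d_lab_kitchen)}
  through step 1 (move(kitchen,lab)): drop {at(lab)}, keep {open(d_kitchen_dock), open(d_lab_kitchen)}, require {at(kitchen), open(d_lab_kitchen)}
    → {at(kitchen), open(d_kitchen_dock), open(d_lab_kitchen)}

== RESULT ==
["at(kitchen)", "open(d_kitchen_dock)", "open(d_lab_kitchen)"]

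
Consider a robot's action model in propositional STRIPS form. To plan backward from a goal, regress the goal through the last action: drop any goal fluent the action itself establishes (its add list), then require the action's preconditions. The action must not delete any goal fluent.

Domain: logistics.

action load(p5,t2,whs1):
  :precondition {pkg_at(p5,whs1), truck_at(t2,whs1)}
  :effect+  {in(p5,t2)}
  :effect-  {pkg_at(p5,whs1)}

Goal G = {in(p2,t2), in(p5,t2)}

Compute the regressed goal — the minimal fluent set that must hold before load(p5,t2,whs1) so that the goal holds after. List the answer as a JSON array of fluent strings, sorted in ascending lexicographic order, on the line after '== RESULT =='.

Compute (G \ add) ∪ pre:
  G ∩ del = {}  (empty — regression defined)
  G \ add = {in(p2,t2), in(p5,t2)} \ {in(p5,t2)} = {in(p2,t2)}
  ∪ pre   = {in(p2,t2)} ∪ {pkg_at(p5,whs1), truck_at(t2,whs1)}
          = {in(p2,t2), pkg_at(p5,whs1), truck_at(t2,whs1)}

== RESULT ==
["in(p2,t2)", "pkg_at(p5,whs1)", "truck_at(t2,whs1)"]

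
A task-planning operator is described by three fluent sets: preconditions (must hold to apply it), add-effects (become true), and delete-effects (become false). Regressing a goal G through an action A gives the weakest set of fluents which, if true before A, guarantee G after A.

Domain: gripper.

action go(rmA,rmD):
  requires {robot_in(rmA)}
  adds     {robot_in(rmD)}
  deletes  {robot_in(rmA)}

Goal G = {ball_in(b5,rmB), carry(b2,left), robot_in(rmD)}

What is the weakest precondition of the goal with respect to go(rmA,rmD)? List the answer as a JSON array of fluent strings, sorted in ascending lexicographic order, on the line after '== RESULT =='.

Compute (G \ add) ∪ pre:
  G ∩ del = {}  (empty — regression defined)
  G \ add = {ball_in(b5,rmB), carry(b2,left), robot_in(rmD)} \ {robot_in(rmD)} = {ball_in(b5,rmB), carry(b2,left)}
  ∪ pre   = {ball_in(b5,rmB), carry(b2,left)} ∪ {robot_in(rmA)}
          = {ball_in(b5,rmB), carry(b2,left), robot_in(rmA)}

== RESULT ==
["ball_in(b5,rmB)", "carry(b2,left)", "robot_in(rmA)"]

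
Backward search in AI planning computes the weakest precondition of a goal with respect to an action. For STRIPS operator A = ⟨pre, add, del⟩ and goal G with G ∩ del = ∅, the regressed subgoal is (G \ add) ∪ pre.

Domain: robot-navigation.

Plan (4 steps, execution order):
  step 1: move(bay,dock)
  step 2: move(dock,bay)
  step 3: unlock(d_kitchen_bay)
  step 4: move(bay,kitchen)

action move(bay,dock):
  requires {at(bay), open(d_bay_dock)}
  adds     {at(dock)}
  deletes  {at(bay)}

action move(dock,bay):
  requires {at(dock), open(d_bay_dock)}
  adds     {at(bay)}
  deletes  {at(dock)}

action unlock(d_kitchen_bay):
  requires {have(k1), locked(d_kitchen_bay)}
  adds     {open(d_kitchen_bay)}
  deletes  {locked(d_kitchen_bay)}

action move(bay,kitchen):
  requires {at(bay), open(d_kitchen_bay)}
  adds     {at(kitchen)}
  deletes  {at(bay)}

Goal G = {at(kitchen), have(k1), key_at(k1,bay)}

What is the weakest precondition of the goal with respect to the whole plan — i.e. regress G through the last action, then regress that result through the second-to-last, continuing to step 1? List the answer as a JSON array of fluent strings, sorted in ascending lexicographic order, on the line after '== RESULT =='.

Regress step by step:
  through step 4 (move(bay,kitchen)): drop {at(kitchen)}, keep {have(k1), key_at(k1,bay)}, require {at(bay), open(d_kitchen_bay)}
    → {at(bay), have(k1), key_at(k1,bay), open(d_kitchen_bay)}
  through step 3 (unlock(d_kitchen_bay)): drop {open(d_kitchen_bay)}, keep {at(bay), have(k1), key_at(k1,bay)}, require {have(k1), locked(d_kitchen_bay)}
    → {at(bay), have(k1), key_at(k1,bay), locked(d_kitchen_bay)}
  through step 2 (move(dock,bay)): drop {at(bay)}, keep {have(k1), key_at(k1,bay), locked(d_kitchen_bay)}, require {at(dock), open(d_bay_dock)}
    → {at(dock), have(k1), key_at(k1,bay), locked(d_kitchen_bay), open(d_bay_dock)}
  through step 1 (move(bay,dock)): drop {at(dock)}, keep {have(k1), key_at(k1,bay), locked(d_kitchen_bay), open(d_bay_dock)}, require {at(bay), open(d_bay_dock)}
    → {at(bay), have(k1), key_at(k1,bay), locked(d_kitchen_bay), open(d_bay_dock)}

== RESULT ==
["at(bay)", "have(k1)", "key_at(k1,bay)", "locked(d_kitchen_bay)", "open(d_bay_dock)"]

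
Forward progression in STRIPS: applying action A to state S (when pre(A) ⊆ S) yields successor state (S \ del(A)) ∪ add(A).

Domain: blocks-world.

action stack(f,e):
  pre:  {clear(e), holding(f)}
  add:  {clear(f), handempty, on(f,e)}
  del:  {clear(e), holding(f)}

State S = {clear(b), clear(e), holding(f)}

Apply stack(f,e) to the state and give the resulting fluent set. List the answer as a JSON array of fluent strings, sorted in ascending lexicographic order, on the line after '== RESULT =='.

Progress:
  pre ⊆ S: {clear(e), holding(f)} ⊆ S  — applicable
  S \ del = {clear(b)}
  ∪ add   = {clear(b), clear(f), handempty, on(f,e)}

== RESULT ==
["clear(b)", "clear(f)", "handempty", "on(f,e)"]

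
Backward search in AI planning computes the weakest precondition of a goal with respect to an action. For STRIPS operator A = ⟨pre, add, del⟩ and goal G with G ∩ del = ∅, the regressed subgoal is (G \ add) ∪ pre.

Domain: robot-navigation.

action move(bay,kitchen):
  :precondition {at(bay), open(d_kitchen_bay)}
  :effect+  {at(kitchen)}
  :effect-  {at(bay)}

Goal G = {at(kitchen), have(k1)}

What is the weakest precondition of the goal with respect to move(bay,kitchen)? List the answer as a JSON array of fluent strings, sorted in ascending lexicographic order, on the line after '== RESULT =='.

Regress:
  G ∩ del = {}  (empty — regression defined)
  G \ add = {at(kitchen), have(k1)} \ {at(kitchen)} = {have(k1)}
  ∪ pre   = {have(k1)} ∪ {at(bay), open(d_kitchen_bay)}
          = {at(bay), have(k1), open(d_kitchen_bay)}

== RESULT ==
["at(bay)", "have(k1)", "open(d_kitchen_bay)"]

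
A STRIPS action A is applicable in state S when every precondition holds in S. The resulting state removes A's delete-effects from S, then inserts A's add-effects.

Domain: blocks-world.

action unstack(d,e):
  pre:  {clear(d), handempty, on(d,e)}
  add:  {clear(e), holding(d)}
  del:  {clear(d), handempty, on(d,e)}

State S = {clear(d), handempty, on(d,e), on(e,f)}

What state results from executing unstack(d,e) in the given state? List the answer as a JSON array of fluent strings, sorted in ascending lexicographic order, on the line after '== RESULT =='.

Progress:
  pre ⊆ S: {clear(d), handempty, on(d,e)} ⊆ S  — applicable
  S \ del = {on(e,f)}
  ∪ add   = {clear(e), holding(d), on(e,f)}

== RESULT ==
["clear(e)", "holding(d)", "on(e,f)"]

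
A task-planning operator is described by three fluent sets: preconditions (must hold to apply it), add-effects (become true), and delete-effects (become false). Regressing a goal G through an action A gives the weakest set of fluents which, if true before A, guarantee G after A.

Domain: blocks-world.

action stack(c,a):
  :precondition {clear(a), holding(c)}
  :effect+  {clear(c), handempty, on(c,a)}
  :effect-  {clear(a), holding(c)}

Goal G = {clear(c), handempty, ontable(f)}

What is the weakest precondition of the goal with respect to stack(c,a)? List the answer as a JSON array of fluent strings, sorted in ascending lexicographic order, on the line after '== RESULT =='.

Compute (G \ add) ∪ pre:
  G ∩ del = {}  (empty — regression defined)
  G \ add = {clear(c), handempty, ontable(f)} \ {clear(c), handempty, on(c,a)} = {ontable(f)}
  ∪ pre   = {ontable(f)} ∪ {clear(a), holding(c)}
          = {clear(a), holding(c), ontable(f)}

== RESULT ==
["clear(a)", "holding(c)", "ontable(f)"]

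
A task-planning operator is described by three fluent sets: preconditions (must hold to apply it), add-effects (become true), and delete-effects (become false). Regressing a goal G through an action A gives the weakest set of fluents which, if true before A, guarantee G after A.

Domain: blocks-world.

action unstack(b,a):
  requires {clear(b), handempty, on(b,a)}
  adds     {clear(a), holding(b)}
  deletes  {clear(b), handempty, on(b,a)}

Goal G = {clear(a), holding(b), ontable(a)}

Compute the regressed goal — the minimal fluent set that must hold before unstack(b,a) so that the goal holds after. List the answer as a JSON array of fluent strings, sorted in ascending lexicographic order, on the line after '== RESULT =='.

Regress:
  G ∩ del = {}  (empty — regression defined)
  G \ add = {clear(a), holding(b), ontable(a)} \ {clear(a), holding(b)} = {ontable(a)}
  ∪ pre   = {ontable(a)} ∪ {clear(b), handempty, on(b,a)}
          = {clear(b), handempty, on(b,a), ontable(a)}

== RESULT ==
["clear(b)", "handempty", "on(b,a)", "ontable(a)"]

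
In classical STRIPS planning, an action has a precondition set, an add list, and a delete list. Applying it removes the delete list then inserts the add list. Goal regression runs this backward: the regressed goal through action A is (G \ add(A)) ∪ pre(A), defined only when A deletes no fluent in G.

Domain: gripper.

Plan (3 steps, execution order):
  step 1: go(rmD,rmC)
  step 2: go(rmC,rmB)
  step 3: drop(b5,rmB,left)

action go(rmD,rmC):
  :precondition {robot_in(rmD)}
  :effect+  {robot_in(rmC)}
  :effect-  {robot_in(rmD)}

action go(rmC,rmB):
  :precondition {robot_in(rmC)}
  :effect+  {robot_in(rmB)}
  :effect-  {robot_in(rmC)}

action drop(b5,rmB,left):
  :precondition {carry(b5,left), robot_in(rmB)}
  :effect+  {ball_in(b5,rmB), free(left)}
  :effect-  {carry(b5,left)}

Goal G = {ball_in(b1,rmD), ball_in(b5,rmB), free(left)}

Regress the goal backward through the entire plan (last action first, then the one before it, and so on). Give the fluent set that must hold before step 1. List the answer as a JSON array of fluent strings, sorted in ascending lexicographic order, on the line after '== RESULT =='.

Regress step by step:
  through step 3 (drop(b5,rmB,left)): drop {ball_in(b5,rmB), free(left)}, keep {ball_in(b1,rmD)}, require {carry(b5,left), robot_in(rmB)}
    → {ball_in(b1,rmD), carry(b5,left), robot_in(rmB)}
  through step 2 (go(rmC,rmB)): drop {robot_in(rmB)}, keep {ball_in(b1,rmD), carry(b5,left)}, require {robot_in(rmC)}
    → {ball_in(b1,rmD), carry(b5,left), robot_in(rmC)}
  through step 1 (go(rmD,rmC)): drop {robot_in(rmC)}, keep {ball_in(b1,rmD), carry(b5,left)}, require {robot_in(rmD)}
    → {ball_in(b1,rmD), carry(b5,left), robot_in(rmD)}

== RESULT ==
["ball_in(b1,rmD)", "carry(b5,left)", "robot_in(rmD)"]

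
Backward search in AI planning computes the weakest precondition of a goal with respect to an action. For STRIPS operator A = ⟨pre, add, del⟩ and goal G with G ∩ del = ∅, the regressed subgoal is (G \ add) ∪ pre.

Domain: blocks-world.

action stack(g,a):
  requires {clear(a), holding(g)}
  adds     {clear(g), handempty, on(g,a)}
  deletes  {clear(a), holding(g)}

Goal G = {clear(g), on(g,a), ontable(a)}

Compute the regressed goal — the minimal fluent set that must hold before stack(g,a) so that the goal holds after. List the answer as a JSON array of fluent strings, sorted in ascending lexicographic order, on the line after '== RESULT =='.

Regress:
  G ∩ del = {}  (empty — regression defined)
  G \ add = {clear(g), on(g,a), ontable(a)} \ {clear(g), handempty, on(g,a)} = {ontable(a)}
  ∪ pre   = {ontable(a)} ∪ {clear(a), holding(g)}
          = {clear(a), holding(g), ontable(a)}

== RESULT ==
["clear(a)", "holding(g)", "ontable(a)"]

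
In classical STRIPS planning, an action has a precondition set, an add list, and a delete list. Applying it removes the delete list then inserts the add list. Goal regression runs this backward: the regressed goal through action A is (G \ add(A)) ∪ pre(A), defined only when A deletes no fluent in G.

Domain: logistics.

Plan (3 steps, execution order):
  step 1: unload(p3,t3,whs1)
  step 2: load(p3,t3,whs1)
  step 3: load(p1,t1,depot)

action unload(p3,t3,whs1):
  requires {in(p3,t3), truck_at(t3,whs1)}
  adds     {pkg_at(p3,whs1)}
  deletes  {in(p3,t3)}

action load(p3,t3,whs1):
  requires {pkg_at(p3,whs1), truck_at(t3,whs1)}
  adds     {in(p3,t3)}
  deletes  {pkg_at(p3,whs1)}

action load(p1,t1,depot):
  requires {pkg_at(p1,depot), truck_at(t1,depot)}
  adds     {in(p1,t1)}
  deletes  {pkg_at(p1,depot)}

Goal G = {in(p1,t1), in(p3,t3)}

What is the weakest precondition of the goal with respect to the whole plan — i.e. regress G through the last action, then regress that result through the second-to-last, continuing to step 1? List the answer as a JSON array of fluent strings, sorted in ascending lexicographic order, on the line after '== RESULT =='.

Work backward from the goal:
  through step 3 (load(p1,t1,depot)): drop {in(p1,t1)}, keep {in(p3,t3)}, require {pkg_at(p1,depot), truck_at(t1,depot)}
    → {in(p3,t3), pkg_at(p1,depot), truck_at(t1,depot)}
  through step 2 (load(p3,t3,whs1)): drop {in(p3,t3)}, keep {pkg_at(p1,depot), truck_at(t1,depot)}, require {pkg_at(p3,whs1), truck_at(t3,whs1)}
    → {pkg_at(p1,depot), pkg_at(p3,whs1), truck_at(t1,depot), truck_at(t3,whs1)}
  through step 1 (unload(p3,t3,whs1)): drop {pkg_at(p3,whs1)}, keep {pkg_at(p1,depot), truck_at(t1,depot), truck_at(t3,whs1)}, require {in(p3,t3), truck_at(t3,whs1)}
    → {in(p3,t3), pkg_at(p1,depot), truck_at(t1,depot), truck_at(t3,whs1)}

== RESULT ==
["in(p3,t3)", "pkg_at(p1,depot)", "truck_at(t1,depot)", "truck_at(t3,whs1)"]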